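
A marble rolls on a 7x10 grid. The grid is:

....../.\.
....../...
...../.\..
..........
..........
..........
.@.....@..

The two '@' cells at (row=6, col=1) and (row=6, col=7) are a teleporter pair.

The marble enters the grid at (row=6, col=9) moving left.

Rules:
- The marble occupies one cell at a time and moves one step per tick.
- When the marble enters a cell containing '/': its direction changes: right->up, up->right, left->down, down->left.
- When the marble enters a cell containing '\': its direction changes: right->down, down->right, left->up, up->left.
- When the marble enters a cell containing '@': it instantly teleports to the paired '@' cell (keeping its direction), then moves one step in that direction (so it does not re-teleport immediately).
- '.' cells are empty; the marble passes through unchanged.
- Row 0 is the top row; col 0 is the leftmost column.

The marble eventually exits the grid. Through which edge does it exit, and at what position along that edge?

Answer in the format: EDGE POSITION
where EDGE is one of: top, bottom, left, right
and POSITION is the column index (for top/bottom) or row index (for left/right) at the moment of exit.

Answer: left 6

Derivation:
Step 1: enter (6,9), '.' pass, move left to (6,8)
Step 2: enter (6,8), '.' pass, move left to (6,7)
Step 3: enter (6,7), '@' teleport (6,7)->(6,1), also enter (6,1), move left to (6,0)
Step 4: enter (6,0), '.' pass, move left to (6,-1)
Step 5: at (6,-1) — EXIT via left edge, pos 6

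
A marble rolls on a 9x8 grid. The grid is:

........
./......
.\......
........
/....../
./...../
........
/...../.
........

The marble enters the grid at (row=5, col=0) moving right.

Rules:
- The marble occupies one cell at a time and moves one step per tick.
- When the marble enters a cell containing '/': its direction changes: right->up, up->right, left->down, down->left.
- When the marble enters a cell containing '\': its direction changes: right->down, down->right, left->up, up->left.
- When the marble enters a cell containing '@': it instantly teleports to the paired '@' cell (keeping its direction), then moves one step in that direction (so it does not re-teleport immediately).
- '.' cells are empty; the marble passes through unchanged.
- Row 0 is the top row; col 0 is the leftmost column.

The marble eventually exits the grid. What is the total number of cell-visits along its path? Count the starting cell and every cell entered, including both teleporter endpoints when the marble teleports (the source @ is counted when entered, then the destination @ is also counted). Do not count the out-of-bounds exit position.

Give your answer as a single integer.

Answer: 6

Derivation:
Step 1: enter (5,0), '.' pass, move right to (5,1)
Step 2: enter (5,1), '/' deflects right->up, move up to (4,1)
Step 3: enter (4,1), '.' pass, move up to (3,1)
Step 4: enter (3,1), '.' pass, move up to (2,1)
Step 5: enter (2,1), '\' deflects up->left, move left to (2,0)
Step 6: enter (2,0), '.' pass, move left to (2,-1)
Step 7: at (2,-1) — EXIT via left edge, pos 2
Path length (cell visits): 6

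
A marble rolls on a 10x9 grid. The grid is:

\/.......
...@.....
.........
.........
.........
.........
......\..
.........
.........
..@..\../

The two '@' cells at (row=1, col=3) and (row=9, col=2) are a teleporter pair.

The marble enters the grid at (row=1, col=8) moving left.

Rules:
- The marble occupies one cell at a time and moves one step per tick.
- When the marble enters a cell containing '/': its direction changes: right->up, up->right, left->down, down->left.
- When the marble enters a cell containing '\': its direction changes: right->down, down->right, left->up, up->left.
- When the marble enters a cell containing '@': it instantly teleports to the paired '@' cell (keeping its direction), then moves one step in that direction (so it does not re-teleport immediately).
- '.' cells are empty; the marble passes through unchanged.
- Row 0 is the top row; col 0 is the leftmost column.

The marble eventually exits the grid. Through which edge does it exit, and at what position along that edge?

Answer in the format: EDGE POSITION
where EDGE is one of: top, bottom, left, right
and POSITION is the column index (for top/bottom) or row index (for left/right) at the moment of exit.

Answer: left 9

Derivation:
Step 1: enter (1,8), '.' pass, move left to (1,7)
Step 2: enter (1,7), '.' pass, move left to (1,6)
Step 3: enter (1,6), '.' pass, move left to (1,5)
Step 4: enter (1,5), '.' pass, move left to (1,4)
Step 5: enter (1,4), '.' pass, move left to (1,3)
Step 6: enter (1,3), '@' teleport (1,3)->(9,2), also enter (9,2), move left to (9,1)
Step 7: enter (9,1), '.' pass, move left to (9,0)
Step 8: enter (9,0), '.' pass, move left to (9,-1)
Step 9: at (9,-1) — EXIT via left edge, pos 9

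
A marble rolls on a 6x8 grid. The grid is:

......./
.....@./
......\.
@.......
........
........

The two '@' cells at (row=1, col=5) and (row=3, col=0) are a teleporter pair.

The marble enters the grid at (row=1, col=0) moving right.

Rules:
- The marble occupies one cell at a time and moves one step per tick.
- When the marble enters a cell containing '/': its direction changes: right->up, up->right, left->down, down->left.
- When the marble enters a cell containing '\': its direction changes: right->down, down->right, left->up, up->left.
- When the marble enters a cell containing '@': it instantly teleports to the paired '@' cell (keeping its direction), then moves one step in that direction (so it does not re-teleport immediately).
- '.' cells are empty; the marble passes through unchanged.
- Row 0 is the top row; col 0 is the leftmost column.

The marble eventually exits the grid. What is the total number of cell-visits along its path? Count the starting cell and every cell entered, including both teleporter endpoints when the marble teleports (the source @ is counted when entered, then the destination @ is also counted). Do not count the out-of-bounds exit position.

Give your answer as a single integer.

Answer: 14

Derivation:
Step 1: enter (1,0), '.' pass, move right to (1,1)
Step 2: enter (1,1), '.' pass, move right to (1,2)
Step 3: enter (1,2), '.' pass, move right to (1,3)
Step 4: enter (1,3), '.' pass, move right to (1,4)
Step 5: enter (1,4), '.' pass, move right to (1,5)
Step 6: enter (1,5), '@' teleport (1,5)->(3,0), also enter (3,0), move right to (3,1)
Step 7: enter (3,1), '.' pass, move right to (3,2)
Step 8: enter (3,2), '.' pass, move right to (3,3)
Step 9: enter (3,3), '.' pass, move right to (3,4)
Step 10: enter (3,4), '.' pass, move right to (3,5)
Step 11: enter (3,5), '.' pass, move right to (3,6)
Step 12: enter (3,6), '.' pass, move right to (3,7)
Step 13: enter (3,7), '.' pass, move right to (3,8)
Step 14: at (3,8) — EXIT via right edge, pos 3
Path length (cell visits): 14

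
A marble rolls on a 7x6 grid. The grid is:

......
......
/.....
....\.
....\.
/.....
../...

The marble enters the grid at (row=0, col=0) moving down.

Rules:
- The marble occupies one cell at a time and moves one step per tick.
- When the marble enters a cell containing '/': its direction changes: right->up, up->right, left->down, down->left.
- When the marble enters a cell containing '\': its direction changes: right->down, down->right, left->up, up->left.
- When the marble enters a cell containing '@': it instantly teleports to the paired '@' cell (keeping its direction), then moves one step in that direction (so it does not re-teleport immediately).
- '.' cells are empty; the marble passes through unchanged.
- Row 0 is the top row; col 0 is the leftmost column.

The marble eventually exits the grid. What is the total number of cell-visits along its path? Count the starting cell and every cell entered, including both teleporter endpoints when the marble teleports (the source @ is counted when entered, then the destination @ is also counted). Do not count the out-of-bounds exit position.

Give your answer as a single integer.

Answer: 3

Derivation:
Step 1: enter (0,0), '.' pass, move down to (1,0)
Step 2: enter (1,0), '.' pass, move down to (2,0)
Step 3: enter (2,0), '/' deflects down->left, move left to (2,-1)
Step 4: at (2,-1) — EXIT via left edge, pos 2
Path length (cell visits): 3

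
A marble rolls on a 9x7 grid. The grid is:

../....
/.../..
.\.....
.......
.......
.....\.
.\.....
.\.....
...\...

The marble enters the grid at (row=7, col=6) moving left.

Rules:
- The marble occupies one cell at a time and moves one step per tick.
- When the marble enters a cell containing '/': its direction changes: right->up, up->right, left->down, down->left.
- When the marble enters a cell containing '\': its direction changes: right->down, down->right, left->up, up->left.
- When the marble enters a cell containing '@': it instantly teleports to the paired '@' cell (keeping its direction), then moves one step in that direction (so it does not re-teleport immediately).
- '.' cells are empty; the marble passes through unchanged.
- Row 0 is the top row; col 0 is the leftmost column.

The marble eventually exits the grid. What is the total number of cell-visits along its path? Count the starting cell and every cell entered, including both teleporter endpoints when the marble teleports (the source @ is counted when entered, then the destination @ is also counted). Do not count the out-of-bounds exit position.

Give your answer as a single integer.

Answer: 8

Derivation:
Step 1: enter (7,6), '.' pass, move left to (7,5)
Step 2: enter (7,5), '.' pass, move left to (7,4)
Step 3: enter (7,4), '.' pass, move left to (7,3)
Step 4: enter (7,3), '.' pass, move left to (7,2)
Step 5: enter (7,2), '.' pass, move left to (7,1)
Step 6: enter (7,1), '\' deflects left->up, move up to (6,1)
Step 7: enter (6,1), '\' deflects up->left, move left to (6,0)
Step 8: enter (6,0), '.' pass, move left to (6,-1)
Step 9: at (6,-1) — EXIT via left edge, pos 6
Path length (cell visits): 8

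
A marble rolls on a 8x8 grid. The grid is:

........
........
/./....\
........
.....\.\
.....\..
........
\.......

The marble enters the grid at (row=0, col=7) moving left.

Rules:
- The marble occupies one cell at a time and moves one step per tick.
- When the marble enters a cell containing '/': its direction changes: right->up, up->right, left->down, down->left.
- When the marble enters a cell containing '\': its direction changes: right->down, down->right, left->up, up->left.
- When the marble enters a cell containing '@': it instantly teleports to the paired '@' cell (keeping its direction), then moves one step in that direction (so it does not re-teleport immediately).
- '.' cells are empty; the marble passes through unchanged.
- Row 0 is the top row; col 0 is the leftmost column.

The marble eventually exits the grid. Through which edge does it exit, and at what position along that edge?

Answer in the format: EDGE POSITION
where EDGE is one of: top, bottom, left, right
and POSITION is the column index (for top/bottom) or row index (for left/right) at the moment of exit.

Answer: left 0

Derivation:
Step 1: enter (0,7), '.' pass, move left to (0,6)
Step 2: enter (0,6), '.' pass, move left to (0,5)
Step 3: enter (0,5), '.' pass, move left to (0,4)
Step 4: enter (0,4), '.' pass, move left to (0,3)
Step 5: enter (0,3), '.' pass, move left to (0,2)
Step 6: enter (0,2), '.' pass, move left to (0,1)
Step 7: enter (0,1), '.' pass, move left to (0,0)
Step 8: enter (0,0), '.' pass, move left to (0,-1)
Step 9: at (0,-1) — EXIT via left edge, pos 0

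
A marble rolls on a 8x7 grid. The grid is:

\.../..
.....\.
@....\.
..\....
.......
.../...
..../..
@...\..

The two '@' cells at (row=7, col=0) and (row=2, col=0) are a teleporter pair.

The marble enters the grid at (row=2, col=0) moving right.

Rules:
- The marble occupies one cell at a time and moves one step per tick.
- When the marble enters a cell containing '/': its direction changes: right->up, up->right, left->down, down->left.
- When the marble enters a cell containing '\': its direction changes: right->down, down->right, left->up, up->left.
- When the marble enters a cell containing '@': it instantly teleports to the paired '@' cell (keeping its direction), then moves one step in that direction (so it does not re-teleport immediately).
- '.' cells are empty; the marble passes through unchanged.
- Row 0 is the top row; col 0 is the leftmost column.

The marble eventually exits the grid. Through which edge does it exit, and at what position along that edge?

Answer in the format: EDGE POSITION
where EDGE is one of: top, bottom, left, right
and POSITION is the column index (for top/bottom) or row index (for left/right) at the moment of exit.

Step 1: enter (2,0), '@' teleport (2,0)->(7,0), also enter (7,0), move right to (7,1)
Step 2: enter (7,1), '.' pass, move right to (7,2)
Step 3: enter (7,2), '.' pass, move right to (7,3)
Step 4: enter (7,3), '.' pass, move right to (7,4)
Step 5: enter (7,4), '\' deflects right->down, move down to (8,4)
Step 6: at (8,4) — EXIT via bottom edge, pos 4

Answer: bottom 4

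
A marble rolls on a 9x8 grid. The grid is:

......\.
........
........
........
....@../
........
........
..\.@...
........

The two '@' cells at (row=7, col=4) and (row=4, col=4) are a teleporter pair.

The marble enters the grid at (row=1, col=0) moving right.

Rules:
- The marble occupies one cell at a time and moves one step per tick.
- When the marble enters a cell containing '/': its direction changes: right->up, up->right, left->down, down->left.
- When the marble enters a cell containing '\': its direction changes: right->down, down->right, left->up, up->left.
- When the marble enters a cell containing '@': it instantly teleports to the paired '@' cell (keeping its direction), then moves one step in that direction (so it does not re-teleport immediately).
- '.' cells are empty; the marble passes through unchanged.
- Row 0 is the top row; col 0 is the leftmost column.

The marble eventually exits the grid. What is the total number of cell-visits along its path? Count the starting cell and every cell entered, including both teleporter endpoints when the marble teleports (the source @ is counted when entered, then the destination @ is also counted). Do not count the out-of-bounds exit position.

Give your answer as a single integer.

Step 1: enter (1,0), '.' pass, move right to (1,1)
Step 2: enter (1,1), '.' pass, move right to (1,2)
Step 3: enter (1,2), '.' pass, move right to (1,3)
Step 4: enter (1,3), '.' pass, move right to (1,4)
Step 5: enter (1,4), '.' pass, move right to (1,5)
Step 6: enter (1,5), '.' pass, move right to (1,6)
Step 7: enter (1,6), '.' pass, move right to (1,7)
Step 8: enter (1,7), '.' pass, move right to (1,8)
Step 9: at (1,8) — EXIT via right edge, pos 1
Path length (cell visits): 8

Answer: 8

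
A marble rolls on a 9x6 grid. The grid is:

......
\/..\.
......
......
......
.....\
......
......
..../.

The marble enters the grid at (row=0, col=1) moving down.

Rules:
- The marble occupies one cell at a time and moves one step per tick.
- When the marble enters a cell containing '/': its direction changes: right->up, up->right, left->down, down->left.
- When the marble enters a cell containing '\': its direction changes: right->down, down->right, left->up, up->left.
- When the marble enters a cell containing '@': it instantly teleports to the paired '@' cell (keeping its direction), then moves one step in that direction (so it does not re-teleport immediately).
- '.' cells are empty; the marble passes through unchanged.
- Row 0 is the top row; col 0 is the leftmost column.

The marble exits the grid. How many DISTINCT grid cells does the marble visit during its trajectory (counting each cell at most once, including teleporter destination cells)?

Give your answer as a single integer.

Answer: 4

Derivation:
Step 1: enter (0,1), '.' pass, move down to (1,1)
Step 2: enter (1,1), '/' deflects down->left, move left to (1,0)
Step 3: enter (1,0), '\' deflects left->up, move up to (0,0)
Step 4: enter (0,0), '.' pass, move up to (-1,0)
Step 5: at (-1,0) — EXIT via top edge, pos 0
Distinct cells visited: 4 (path length 4)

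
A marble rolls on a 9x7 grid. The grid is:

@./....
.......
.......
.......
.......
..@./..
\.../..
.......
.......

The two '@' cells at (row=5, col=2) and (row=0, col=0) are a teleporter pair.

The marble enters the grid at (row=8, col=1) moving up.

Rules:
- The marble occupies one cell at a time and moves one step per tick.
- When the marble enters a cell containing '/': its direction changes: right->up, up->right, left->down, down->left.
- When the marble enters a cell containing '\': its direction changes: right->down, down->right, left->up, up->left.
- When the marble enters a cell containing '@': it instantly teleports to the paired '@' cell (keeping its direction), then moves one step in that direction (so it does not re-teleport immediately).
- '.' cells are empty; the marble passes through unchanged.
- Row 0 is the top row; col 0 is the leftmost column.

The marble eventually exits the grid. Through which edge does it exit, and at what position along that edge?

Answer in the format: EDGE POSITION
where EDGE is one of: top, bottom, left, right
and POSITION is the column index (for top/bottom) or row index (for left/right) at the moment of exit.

Step 1: enter (8,1), '.' pass, move up to (7,1)
Step 2: enter (7,1), '.' pass, move up to (6,1)
Step 3: enter (6,1), '.' pass, move up to (5,1)
Step 4: enter (5,1), '.' pass, move up to (4,1)
Step 5: enter (4,1), '.' pass, move up to (3,1)
Step 6: enter (3,1), '.' pass, move up to (2,1)
Step 7: enter (2,1), '.' pass, move up to (1,1)
Step 8: enter (1,1), '.' pass, move up to (0,1)
Step 9: enter (0,1), '.' pass, move up to (-1,1)
Step 10: at (-1,1) — EXIT via top edge, pos 1

Answer: top 1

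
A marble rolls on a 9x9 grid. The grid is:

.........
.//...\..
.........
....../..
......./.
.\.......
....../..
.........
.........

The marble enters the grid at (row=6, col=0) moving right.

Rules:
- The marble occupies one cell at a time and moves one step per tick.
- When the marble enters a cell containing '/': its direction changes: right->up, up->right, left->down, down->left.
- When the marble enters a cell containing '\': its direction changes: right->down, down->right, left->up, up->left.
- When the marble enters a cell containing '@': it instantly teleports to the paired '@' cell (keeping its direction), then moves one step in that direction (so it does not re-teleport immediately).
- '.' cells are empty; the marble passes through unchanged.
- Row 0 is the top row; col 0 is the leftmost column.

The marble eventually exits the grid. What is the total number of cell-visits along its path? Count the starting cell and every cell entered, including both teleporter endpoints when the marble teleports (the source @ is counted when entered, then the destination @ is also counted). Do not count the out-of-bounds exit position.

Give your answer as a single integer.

Step 1: enter (6,0), '.' pass, move right to (6,1)
Step 2: enter (6,1), '.' pass, move right to (6,2)
Step 3: enter (6,2), '.' pass, move right to (6,3)
Step 4: enter (6,3), '.' pass, move right to (6,4)
Step 5: enter (6,4), '.' pass, move right to (6,5)
Step 6: enter (6,5), '.' pass, move right to (6,6)
Step 7: enter (6,6), '/' deflects right->up, move up to (5,6)
Step 8: enter (5,6), '.' pass, move up to (4,6)
Step 9: enter (4,6), '.' pass, move up to (3,6)
Step 10: enter (3,6), '/' deflects up->right, move right to (3,7)
Step 11: enter (3,7), '.' pass, move right to (3,8)
Step 12: enter (3,8), '.' pass, move right to (3,9)
Step 13: at (3,9) — EXIT via right edge, pos 3
Path length (cell visits): 12

Answer: 12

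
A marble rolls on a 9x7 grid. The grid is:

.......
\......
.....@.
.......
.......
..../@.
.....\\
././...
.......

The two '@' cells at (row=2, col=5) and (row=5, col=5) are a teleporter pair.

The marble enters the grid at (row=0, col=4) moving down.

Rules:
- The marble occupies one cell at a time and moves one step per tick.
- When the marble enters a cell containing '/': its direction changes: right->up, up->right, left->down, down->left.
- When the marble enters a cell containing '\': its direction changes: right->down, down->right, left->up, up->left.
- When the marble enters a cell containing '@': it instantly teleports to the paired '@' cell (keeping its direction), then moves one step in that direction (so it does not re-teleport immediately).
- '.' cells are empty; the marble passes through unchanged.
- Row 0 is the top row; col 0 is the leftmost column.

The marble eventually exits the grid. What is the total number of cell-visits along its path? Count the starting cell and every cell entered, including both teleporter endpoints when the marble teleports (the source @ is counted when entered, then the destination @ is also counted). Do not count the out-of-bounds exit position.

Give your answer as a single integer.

Answer: 10

Derivation:
Step 1: enter (0,4), '.' pass, move down to (1,4)
Step 2: enter (1,4), '.' pass, move down to (2,4)
Step 3: enter (2,4), '.' pass, move down to (3,4)
Step 4: enter (3,4), '.' pass, move down to (4,4)
Step 5: enter (4,4), '.' pass, move down to (5,4)
Step 6: enter (5,4), '/' deflects down->left, move left to (5,3)
Step 7: enter (5,3), '.' pass, move left to (5,2)
Step 8: enter (5,2), '.' pass, move left to (5,1)
Step 9: enter (5,1), '.' pass, move left to (5,0)
Step 10: enter (5,0), '.' pass, move left to (5,-1)
Step 11: at (5,-1) — EXIT via left edge, pos 5
Path length (cell visits): 10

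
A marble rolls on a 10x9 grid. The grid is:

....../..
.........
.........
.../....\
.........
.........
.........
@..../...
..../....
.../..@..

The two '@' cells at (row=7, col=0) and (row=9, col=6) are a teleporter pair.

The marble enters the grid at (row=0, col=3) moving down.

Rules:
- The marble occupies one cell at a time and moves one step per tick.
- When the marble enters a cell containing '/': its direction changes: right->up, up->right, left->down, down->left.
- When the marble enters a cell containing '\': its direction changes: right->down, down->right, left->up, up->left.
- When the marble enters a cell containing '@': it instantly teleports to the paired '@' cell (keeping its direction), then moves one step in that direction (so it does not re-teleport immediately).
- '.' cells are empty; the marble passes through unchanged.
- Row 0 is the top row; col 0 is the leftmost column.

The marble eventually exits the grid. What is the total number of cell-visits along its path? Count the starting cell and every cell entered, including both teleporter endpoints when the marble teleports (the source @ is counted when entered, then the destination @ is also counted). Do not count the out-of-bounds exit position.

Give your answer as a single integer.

Step 1: enter (0,3), '.' pass, move down to (1,3)
Step 2: enter (1,3), '.' pass, move down to (2,3)
Step 3: enter (2,3), '.' pass, move down to (3,3)
Step 4: enter (3,3), '/' deflects down->left, move left to (3,2)
Step 5: enter (3,2), '.' pass, move left to (3,1)
Step 6: enter (3,1), '.' pass, move left to (3,0)
Step 7: enter (3,0), '.' pass, move left to (3,-1)
Step 8: at (3,-1) — EXIT via left edge, pos 3
Path length (cell visits): 7

Answer: 7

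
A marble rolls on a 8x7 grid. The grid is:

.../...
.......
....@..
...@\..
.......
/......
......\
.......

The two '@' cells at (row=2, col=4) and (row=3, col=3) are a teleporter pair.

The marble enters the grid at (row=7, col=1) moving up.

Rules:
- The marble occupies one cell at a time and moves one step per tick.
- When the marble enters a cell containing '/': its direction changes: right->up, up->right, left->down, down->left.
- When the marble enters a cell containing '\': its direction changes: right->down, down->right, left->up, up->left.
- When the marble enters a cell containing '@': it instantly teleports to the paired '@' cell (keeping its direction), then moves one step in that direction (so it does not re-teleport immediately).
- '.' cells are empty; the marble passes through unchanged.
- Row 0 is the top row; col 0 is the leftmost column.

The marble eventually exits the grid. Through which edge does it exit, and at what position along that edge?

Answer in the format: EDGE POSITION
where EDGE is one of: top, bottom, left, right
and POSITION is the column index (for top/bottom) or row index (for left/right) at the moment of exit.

Step 1: enter (7,1), '.' pass, move up to (6,1)
Step 2: enter (6,1), '.' pass, move up to (5,1)
Step 3: enter (5,1), '.' pass, move up to (4,1)
Step 4: enter (4,1), '.' pass, move up to (3,1)
Step 5: enter (3,1), '.' pass, move up to (2,1)
Step 6: enter (2,1), '.' pass, move up to (1,1)
Step 7: enter (1,1), '.' pass, move up to (0,1)
Step 8: enter (0,1), '.' pass, move up to (-1,1)
Step 9: at (-1,1) — EXIT via top edge, pos 1

Answer: top 1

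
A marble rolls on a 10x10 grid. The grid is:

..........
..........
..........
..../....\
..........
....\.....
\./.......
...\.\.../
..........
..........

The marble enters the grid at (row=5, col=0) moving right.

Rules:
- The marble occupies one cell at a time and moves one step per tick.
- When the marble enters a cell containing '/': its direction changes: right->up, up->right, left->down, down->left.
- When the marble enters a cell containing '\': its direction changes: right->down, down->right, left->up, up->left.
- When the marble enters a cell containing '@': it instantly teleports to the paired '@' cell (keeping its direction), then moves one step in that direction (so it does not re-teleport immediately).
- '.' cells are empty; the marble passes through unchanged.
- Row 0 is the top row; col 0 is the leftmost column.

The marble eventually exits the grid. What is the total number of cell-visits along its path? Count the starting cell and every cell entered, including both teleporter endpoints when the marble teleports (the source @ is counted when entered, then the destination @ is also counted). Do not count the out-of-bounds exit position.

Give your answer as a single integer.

Step 1: enter (5,0), '.' pass, move right to (5,1)
Step 2: enter (5,1), '.' pass, move right to (5,2)
Step 3: enter (5,2), '.' pass, move right to (5,3)
Step 4: enter (5,3), '.' pass, move right to (5,4)
Step 5: enter (5,4), '\' deflects right->down, move down to (6,4)
Step 6: enter (6,4), '.' pass, move down to (7,4)
Step 7: enter (7,4), '.' pass, move down to (8,4)
Step 8: enter (8,4), '.' pass, move down to (9,4)
Step 9: enter (9,4), '.' pass, move down to (10,4)
Step 10: at (10,4) — EXIT via bottom edge, pos 4
Path length (cell visits): 9

Answer: 9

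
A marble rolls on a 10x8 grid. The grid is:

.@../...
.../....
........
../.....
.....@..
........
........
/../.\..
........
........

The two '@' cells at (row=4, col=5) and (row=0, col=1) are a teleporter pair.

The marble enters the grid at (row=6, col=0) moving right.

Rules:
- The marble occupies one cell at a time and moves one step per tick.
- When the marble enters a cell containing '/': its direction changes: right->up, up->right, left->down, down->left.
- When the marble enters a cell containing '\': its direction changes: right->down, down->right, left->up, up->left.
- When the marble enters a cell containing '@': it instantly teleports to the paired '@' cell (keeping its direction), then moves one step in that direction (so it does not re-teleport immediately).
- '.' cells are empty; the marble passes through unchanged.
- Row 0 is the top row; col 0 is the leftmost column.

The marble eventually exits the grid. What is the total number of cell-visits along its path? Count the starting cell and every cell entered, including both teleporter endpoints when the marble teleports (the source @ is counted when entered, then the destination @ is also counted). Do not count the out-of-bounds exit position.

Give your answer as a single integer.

Step 1: enter (6,0), '.' pass, move right to (6,1)
Step 2: enter (6,1), '.' pass, move right to (6,2)
Step 3: enter (6,2), '.' pass, move right to (6,3)
Step 4: enter (6,3), '.' pass, move right to (6,4)
Step 5: enter (6,4), '.' pass, move right to (6,5)
Step 6: enter (6,5), '.' pass, move right to (6,6)
Step 7: enter (6,6), '.' pass, move right to (6,7)
Step 8: enter (6,7), '.' pass, move right to (6,8)
Step 9: at (6,8) — EXIT via right edge, pos 6
Path length (cell visits): 8

Answer: 8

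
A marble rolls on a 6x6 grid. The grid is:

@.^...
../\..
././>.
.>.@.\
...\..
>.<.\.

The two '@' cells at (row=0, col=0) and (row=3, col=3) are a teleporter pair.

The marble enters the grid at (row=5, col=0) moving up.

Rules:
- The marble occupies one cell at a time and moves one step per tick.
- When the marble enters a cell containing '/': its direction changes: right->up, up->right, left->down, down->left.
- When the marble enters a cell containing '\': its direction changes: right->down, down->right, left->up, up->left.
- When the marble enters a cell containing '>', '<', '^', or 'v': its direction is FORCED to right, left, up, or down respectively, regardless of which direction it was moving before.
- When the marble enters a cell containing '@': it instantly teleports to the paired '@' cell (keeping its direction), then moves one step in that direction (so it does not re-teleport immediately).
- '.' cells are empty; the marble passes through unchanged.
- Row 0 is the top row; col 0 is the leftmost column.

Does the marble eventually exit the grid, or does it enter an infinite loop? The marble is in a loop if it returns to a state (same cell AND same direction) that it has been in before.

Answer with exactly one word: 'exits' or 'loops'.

Answer: loops

Derivation:
Step 1: enter (5,0), '>' forces up->right, move right to (5,1)
Step 2: enter (5,1), '.' pass, move right to (5,2)
Step 3: enter (5,2), '<' forces right->left, move left to (5,1)
Step 4: enter (5,1), '.' pass, move left to (5,0)
Step 5: enter (5,0), '>' forces left->right, move right to (5,1)
Step 6: at (5,1) dir=right — LOOP DETECTED (seen before)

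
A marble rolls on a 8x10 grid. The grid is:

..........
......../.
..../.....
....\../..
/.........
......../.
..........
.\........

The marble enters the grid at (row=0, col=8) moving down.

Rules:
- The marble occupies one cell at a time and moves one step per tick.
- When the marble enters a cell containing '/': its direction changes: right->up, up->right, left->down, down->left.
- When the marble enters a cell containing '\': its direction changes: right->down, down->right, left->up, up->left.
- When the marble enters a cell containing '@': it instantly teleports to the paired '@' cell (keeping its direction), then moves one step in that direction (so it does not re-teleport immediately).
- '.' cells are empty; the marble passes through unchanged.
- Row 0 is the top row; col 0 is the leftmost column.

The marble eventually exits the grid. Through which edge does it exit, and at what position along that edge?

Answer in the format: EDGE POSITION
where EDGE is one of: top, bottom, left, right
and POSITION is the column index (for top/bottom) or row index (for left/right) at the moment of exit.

Step 1: enter (0,8), '.' pass, move down to (1,8)
Step 2: enter (1,8), '/' deflects down->left, move left to (1,7)
Step 3: enter (1,7), '.' pass, move left to (1,6)
Step 4: enter (1,6), '.' pass, move left to (1,5)
Step 5: enter (1,5), '.' pass, move left to (1,4)
Step 6: enter (1,4), '.' pass, move left to (1,3)
Step 7: enter (1,3), '.' pass, move left to (1,2)
Step 8: enter (1,2), '.' pass, move left to (1,1)
Step 9: enter (1,1), '.' pass, move left to (1,0)
Step 10: enter (1,0), '.' pass, move left to (1,-1)
Step 11: at (1,-1) — EXIT via left edge, pos 1

Answer: left 1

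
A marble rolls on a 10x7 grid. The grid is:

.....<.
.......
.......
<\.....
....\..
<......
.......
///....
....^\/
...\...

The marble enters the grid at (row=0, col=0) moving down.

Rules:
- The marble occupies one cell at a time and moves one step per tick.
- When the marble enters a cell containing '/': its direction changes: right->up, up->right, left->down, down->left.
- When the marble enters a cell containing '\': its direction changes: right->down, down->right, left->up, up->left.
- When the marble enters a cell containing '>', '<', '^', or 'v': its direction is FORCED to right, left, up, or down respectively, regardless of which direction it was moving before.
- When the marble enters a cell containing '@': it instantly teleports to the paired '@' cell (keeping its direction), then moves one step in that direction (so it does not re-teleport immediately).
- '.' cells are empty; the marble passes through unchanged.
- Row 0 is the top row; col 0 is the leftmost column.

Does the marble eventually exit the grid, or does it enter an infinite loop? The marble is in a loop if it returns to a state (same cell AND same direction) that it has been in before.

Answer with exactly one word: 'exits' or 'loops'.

Step 1: enter (0,0), '.' pass, move down to (1,0)
Step 2: enter (1,0), '.' pass, move down to (2,0)
Step 3: enter (2,0), '.' pass, move down to (3,0)
Step 4: enter (3,0), '<' forces down->left, move left to (3,-1)
Step 5: at (3,-1) — EXIT via left edge, pos 3

Answer: exits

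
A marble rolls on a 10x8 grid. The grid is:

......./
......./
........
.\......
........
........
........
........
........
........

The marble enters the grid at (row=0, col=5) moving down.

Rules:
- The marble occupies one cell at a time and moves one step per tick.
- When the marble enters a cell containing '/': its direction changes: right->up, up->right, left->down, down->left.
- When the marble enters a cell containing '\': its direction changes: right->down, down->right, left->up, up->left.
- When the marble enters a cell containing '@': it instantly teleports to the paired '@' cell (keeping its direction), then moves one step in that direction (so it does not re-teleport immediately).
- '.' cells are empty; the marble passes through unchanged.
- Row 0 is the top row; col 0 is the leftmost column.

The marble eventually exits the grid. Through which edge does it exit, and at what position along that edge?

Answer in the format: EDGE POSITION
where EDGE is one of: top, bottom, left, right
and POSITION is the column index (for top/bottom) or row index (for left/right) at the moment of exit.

Answer: bottom 5

Derivation:
Step 1: enter (0,5), '.' pass, move down to (1,5)
Step 2: enter (1,5), '.' pass, move down to (2,5)
Step 3: enter (2,5), '.' pass, move down to (3,5)
Step 4: enter (3,5), '.' pass, move down to (4,5)
Step 5: enter (4,5), '.' pass, move down to (5,5)
Step 6: enter (5,5), '.' pass, move down to (6,5)
Step 7: enter (6,5), '.' pass, move down to (7,5)
Step 8: enter (7,5), '.' pass, move down to (8,5)
Step 9: enter (8,5), '.' pass, move down to (9,5)
Step 10: enter (9,5), '.' pass, move down to (10,5)
Step 11: at (10,5) — EXIT via bottom edge, pos 5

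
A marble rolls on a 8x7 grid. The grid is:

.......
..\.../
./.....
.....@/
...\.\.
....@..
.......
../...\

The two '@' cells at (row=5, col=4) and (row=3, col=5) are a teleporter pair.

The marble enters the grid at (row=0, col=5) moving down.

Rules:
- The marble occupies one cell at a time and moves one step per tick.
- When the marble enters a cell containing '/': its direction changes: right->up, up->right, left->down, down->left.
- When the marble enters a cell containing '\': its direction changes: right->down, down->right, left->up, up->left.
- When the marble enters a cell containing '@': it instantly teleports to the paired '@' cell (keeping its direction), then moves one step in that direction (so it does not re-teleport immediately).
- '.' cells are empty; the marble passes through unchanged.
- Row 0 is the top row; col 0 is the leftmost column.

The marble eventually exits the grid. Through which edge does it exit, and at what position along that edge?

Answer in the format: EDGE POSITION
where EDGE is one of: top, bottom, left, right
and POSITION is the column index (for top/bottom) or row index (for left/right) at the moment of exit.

Answer: bottom 4

Derivation:
Step 1: enter (0,5), '.' pass, move down to (1,5)
Step 2: enter (1,5), '.' pass, move down to (2,5)
Step 3: enter (2,5), '.' pass, move down to (3,5)
Step 4: enter (3,5), '@' teleport (3,5)->(5,4), also enter (5,4), move down to (6,4)
Step 5: enter (6,4), '.' pass, move down to (7,4)
Step 6: enter (7,4), '.' pass, move down to (8,4)
Step 7: at (8,4) — EXIT via bottom edge, pos 4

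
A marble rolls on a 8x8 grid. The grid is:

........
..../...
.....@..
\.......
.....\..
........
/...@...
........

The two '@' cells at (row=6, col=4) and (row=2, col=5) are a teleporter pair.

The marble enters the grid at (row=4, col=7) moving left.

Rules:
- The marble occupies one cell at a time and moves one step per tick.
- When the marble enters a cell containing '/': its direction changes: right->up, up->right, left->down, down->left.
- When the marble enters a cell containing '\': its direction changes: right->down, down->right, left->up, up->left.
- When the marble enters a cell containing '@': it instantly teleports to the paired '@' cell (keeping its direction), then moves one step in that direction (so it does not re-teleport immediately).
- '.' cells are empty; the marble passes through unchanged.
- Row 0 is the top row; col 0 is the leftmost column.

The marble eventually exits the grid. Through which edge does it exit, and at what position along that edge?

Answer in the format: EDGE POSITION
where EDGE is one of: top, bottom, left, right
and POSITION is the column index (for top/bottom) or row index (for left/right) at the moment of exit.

Answer: right 1

Derivation:
Step 1: enter (4,7), '.' pass, move left to (4,6)
Step 2: enter (4,6), '.' pass, move left to (4,5)
Step 3: enter (4,5), '\' deflects left->up, move up to (3,5)
Step 4: enter (3,5), '.' pass, move up to (2,5)
Step 5: enter (2,5), '@' teleport (2,5)->(6,4), also enter (6,4), move up to (5,4)
Step 6: enter (5,4), '.' pass, move up to (4,4)
Step 7: enter (4,4), '.' pass, move up to (3,4)
Step 8: enter (3,4), '.' pass, move up to (2,4)
Step 9: enter (2,4), '.' pass, move up to (1,4)
Step 10: enter (1,4), '/' deflects up->right, move right to (1,5)
Step 11: enter (1,5), '.' pass, move right to (1,6)
Step 12: enter (1,6), '.' pass, move right to (1,7)
Step 13: enter (1,7), '.' pass, move right to (1,8)
Step 14: at (1,8) — EXIT via right edge, pos 1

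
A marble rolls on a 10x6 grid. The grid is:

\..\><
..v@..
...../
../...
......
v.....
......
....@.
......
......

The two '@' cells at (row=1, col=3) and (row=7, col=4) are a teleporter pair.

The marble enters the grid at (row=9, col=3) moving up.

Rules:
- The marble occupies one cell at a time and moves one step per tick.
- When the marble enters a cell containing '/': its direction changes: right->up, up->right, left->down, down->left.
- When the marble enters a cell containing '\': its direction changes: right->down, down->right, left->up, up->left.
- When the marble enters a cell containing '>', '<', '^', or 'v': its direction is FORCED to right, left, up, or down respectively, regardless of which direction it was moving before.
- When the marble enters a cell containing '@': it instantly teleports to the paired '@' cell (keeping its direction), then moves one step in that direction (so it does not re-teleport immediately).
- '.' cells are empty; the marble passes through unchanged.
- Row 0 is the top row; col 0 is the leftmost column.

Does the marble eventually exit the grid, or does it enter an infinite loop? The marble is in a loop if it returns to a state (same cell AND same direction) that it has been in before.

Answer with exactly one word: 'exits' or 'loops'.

Step 1: enter (9,3), '.' pass, move up to (8,3)
Step 2: enter (8,3), '.' pass, move up to (7,3)
Step 3: enter (7,3), '.' pass, move up to (6,3)
Step 4: enter (6,3), '.' pass, move up to (5,3)
Step 5: enter (5,3), '.' pass, move up to (4,3)
Step 6: enter (4,3), '.' pass, move up to (3,3)
Step 7: enter (3,3), '.' pass, move up to (2,3)
Step 8: enter (2,3), '.' pass, move up to (1,3)
Step 9: enter (1,3), '@' teleport (1,3)->(7,4), also enter (7,4), move up to (6,4)
Step 10: enter (6,4), '.' pass, move up to (5,4)
Step 11: enter (5,4), '.' pass, move up to (4,4)
Step 12: enter (4,4), '.' pass, move up to (3,4)
Step 13: enter (3,4), '.' pass, move up to (2,4)
Step 14: enter (2,4), '.' pass, move up to (1,4)
Step 15: enter (1,4), '.' pass, move up to (0,4)
Step 16: enter (0,4), '>' forces up->right, move right to (0,5)
Step 17: enter (0,5), '<' forces right->left, move left to (0,4)
Step 18: enter (0,4), '>' forces left->right, move right to (0,5)
Step 19: at (0,5) dir=right — LOOP DETECTED (seen before)

Answer: loops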